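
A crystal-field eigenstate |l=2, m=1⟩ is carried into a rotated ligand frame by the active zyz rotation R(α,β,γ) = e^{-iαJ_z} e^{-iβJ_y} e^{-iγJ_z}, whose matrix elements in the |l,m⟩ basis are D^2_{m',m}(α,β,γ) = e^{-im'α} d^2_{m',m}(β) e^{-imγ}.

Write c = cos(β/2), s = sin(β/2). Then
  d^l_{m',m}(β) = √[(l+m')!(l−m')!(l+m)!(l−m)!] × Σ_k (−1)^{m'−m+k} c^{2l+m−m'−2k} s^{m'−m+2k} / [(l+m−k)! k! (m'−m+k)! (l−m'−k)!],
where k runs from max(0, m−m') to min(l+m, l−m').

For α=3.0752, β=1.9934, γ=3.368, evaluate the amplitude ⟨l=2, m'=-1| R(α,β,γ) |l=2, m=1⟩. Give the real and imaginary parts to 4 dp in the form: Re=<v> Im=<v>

Split into d^2_{-1,1}(β=1.9934) × two z-phases.
Half-angle: c=0.543076, s=0.839683. N=√(1·6·6·1)=6.000000
k∈{2,3} keeps every argument non-negative
  k=2: (−1)^0·6.0000/(2)·0.5431^2·0.8397^2 = +0.623841
  k=3: (−1)^1·6.0000/(6)·0.5431^0·0.8397^4 = -0.497121
d^2_{-1,1}(1.9934) = +0.623841 -0.497121 = +0.126720
D = (-0.997797+0.066344i)·(+0.126720)·(-0.974479+0.224478i) = +0.121327-0.036576i

Re=0.1213 Im=-0.0366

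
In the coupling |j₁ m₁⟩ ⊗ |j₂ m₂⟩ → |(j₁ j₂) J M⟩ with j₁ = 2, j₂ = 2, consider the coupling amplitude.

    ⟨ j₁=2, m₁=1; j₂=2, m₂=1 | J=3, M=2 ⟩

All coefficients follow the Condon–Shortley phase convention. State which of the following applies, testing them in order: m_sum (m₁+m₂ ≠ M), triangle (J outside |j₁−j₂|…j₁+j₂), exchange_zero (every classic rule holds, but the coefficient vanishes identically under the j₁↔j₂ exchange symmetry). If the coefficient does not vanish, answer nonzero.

m-sum: m₁+m₂ = 1+1 = 2, M = 2  ✓
triangle: |j₁−j₂| = 0 ≤ J = 3 ≤ j₁+j₂ = 4  ✓
exchange: j₁=j₂ and m₁=m₂, and (−1)^(j₁+j₂−J) = (−1)^1 = −1 forces ⟨j₁m₁;j₂m₂|JM⟩ = −⟨j₂m₂;j₁m₁|JM⟩ = −⟨j₁m₁;j₂m₂|JM⟩ ⇒ the coefficient vanishes identically
Racah sum check: Σ_k collapses to 0 ⇒ CG = 0

exchange_zero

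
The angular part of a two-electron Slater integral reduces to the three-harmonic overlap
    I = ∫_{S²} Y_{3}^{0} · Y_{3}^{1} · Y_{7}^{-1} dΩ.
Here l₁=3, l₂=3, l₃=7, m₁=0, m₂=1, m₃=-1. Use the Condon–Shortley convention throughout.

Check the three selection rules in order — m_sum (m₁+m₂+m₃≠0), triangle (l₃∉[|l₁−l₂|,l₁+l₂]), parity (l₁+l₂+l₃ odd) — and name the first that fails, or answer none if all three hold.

Σmᵢ = 0  ✓
l₃∈[|l₁−l₂|,l₁+l₂]=[0,6] required, l₃=7 fails  ✗
Σlᵢ = 13 ⇒ odd

triangle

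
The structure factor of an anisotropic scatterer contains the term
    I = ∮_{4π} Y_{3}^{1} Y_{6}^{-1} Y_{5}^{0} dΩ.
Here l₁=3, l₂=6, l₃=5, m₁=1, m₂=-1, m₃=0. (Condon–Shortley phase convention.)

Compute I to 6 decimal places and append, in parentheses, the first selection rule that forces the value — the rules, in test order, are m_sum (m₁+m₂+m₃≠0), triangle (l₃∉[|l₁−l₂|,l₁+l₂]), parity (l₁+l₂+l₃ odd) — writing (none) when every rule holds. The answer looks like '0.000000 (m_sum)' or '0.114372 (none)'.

-0.077843 (none)

Rules hold: Σm=0, L=14 even, 3≤5≤9.
N = 7·13·11 = 1001
Δ = 4!·2!·8!/15! = 1/675675
Racah Σ t=1..3: t=1:−1/8640 t=2:+1/2304 t=3:−1/8640 = 7/34560
⇒ 3j(3 6 5; 0 0 0)² = 7/429, sgn -1
Racah Σ t=0..2: t=0:+1/34560 t=1:−1/3456 t=2:+1/5760 = -1/11520
⇒ 3j(3 6 5; 1 -1 0)² = 2/429, sgn +1
4πI² = N·(3j₀)²·(3jₘ)² = 98/1287
I = -1·√(0.0761461/4π) = -0.07784287
No selection rule forces the value: the integral is nonzero (none).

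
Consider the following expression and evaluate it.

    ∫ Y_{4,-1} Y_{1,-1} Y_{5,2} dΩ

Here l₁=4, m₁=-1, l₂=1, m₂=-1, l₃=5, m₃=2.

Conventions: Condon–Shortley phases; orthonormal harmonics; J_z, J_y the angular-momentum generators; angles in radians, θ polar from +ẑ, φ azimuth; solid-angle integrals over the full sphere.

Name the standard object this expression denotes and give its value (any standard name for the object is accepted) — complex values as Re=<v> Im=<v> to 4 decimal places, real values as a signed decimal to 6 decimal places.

This is a Gaunt coefficient — the integral of a triple product of spherical harmonics over the sphere.
m-sum 0 ✓  L=10 even ✓  3≤5≤5 ✓
Π(2lᵢ+1) = 9×3×11 = 297
triangle coeff Δ(4,1,5) = 1/495
Σ_t [0,0]: t=0:+1/576 = 1/576
(3j)²=5/99 [(4 1 5; 0 0 0)], sign=-1
Σ_t [0,0]: t=0:+1/1440 = 1/1440
(3j)²=7/165 [(4 1 5; -1 -1 2)], sign=-1
⇒ 4πI² = 7/11
I = (+1)√(7/11/(4π)) = 0.22503380

Gaunt coefficient, +0.225034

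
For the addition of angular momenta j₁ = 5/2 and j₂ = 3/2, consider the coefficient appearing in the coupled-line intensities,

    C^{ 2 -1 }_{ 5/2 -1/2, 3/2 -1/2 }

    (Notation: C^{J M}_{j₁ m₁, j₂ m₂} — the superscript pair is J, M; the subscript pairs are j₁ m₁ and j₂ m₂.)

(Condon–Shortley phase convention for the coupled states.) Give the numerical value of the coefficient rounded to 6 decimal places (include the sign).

triangle: 2!*3!*1!/7! = 12/5040
(j±m)!: 2!*3!*1!*2!*1!*3! = 144
prefactor² = (2J+1)*Δ*N² = 12/7
  k=0: +1/(0!*2!*3!*1!*0!*0!) = 1/12
  k=1: −1/(1!*1!*2!*0!*1!*1!) = -1/2
Σ = -5/12  ⇒  CG² = 12/7*(-5/12)² = 25/84
CG = −√(25/84) = -0.545545

-0.545545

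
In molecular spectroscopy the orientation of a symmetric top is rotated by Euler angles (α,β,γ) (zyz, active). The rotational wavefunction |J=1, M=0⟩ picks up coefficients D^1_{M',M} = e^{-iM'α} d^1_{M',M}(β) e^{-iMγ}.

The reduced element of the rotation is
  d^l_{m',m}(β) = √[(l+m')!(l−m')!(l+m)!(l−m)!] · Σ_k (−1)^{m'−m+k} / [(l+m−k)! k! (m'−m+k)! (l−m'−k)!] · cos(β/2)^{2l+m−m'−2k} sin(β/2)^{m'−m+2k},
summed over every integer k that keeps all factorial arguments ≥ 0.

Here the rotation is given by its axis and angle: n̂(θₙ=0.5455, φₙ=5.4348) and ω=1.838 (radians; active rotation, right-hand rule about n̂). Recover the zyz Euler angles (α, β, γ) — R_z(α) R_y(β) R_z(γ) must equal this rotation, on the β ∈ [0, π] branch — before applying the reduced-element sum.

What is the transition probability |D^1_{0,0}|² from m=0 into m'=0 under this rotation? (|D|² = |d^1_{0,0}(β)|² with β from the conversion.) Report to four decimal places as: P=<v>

Axis–angle → zyz. n̂ = (sinθₙcosφₙ, sinθₙsinφₙ, cosθₙ) = (+0.343058, -0.389245, +0.854868), ω = 1.8380.
R = I cosω + sinω [n̂]ₓ + (1−cosω) n̂n̂ᵀ gives
  R = [-0.115272, -0.993323, -0.004729; +0.655740, -0.072519, -0.751496; +0.746135, -0.089728, +0.659721]
β = atan2(√(R₁₃²+R₂₃²), R₃₃) = 0.850349; α = atan2(R₂₃, R₁₃) mod 2π = 4.706096; γ = atan2(R₃₂, −R₃₁) mod 2π = 3.261274
D^1_{0,0}(4.7061,0.8503,3.2613) = e^{-i·0·4.7061}·d^1_{0,0}(0.8503)·e^{-i·0·3.2613}. Compute d first:
c=cos(0.850349/2)=0.910967, s=sin(0.850349/2)=0.412480; N=√[1·1·1·1]=1.000000
The bounds max(0,m−m')=0 and min(l+m,l−m')=1 give 2 terms
  k=0: (−1)^0·1.0000/(1)·0.9110^2·0.4125^0 = +0.829860
  k=1: (−1)^1·1.0000/(1)·0.9110^0·0.4125^2 = -0.170140
d^1_{0,0}(0.8503) = +0.829860 -0.170140 = +0.659721
|D^1_{0,0}|² = |d^1_{0,0}(β)|² = (+0.659721)² = 0.435231 (the z-rotation phases have unit modulus)

P=0.4352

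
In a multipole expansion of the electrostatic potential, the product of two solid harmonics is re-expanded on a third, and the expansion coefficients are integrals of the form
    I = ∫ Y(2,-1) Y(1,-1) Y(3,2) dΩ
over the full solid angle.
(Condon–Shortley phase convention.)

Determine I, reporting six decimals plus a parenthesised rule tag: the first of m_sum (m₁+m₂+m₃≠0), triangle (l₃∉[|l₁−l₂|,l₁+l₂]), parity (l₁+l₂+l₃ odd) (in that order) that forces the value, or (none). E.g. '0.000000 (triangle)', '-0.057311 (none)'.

0.261169 (none)

m-sum 0 ✓  L=6 even ✓  1≤3≤3 ✓
Π(2lᵢ+1) = 5×3×7 = 105
triangle coeff Δ(2,1,3) = 1/105
Σ_t [0,0]: t=0:+1/4 = 1/4
(3j)²=3/35 [(2 1 3; 0 0 0)], sign=-1
Σ_t [0,0]: t=0:+1/12 = 1/12
(3j)²=2/21 [(2 1 3; -1 -1 2)], sign=-1
⇒ 4πI² = 6/7
I = (+1)√(6/7/(4π)) = 0.26116903
No selection rule forces the value: the integral is nonzero (none).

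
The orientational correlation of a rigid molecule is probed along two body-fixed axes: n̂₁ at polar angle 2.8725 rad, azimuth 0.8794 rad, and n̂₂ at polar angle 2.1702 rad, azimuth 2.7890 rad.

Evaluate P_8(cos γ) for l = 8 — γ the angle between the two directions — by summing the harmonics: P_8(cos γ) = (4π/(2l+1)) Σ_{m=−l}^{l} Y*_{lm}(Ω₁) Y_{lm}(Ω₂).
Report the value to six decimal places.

Summing Y*_{l m}(θ₁,φ₁)·Y_{l m}(θ₂,φ₂) over m ∈ [−8, 8]; prefactor 4π/(2·8+1) = 0.739198:
  term(m=-8) = (-0.000001, -0.000001)   from Y*(Ω₁)=(0.000009, 0.000009), Y(Ω₂)=(-0.105653, 0.035112)
  term(m=-7) = (0.000040, -0.000041)   from Y*(Ω₁)=(-0.000185, 0.000024), Y(Ω₂)=(-0.237851, 0.189776)
  term(m=-6) = (0.000345, 0.000693)   from Y*(Ω₁)=(0.000919, -0.001453), Y(Ω₂)=(-0.233250, 0.384953)
  term(m=-5) = (-0.003530, 0.000437)   from Y*(Ω₁)=(0.003533, 0.010828), Y(Ω₂)=(-0.059643, 0.306539)
  term(m=-4) = (-0.001295, 0.005913)   from Y*(Ω₁)=(-0.051832, -0.020463), Y(Ω₂)=(-0.017351, -0.107226)
  term(m=-3) = (-0.061873, -0.038309)   from Y*(Ω₁)=(0.173515, -0.095558), Y(Ω₂)=(-0.180310, -0.320081)
  term(m=-2) = (0.030428, -0.024486)   from Y*(Ω₁)=(-0.089216, 0.468940), Y(Ω₂)=(-0.062304, -0.053033)
  term(m=-1) = (-0.069665, -0.197693)   from Y*(Ω₁)=(-0.405003, -0.489319), Y(Ω₂)=(0.309695, 0.113958)
  term(m=+0) = (0.009662, 0.000000)   from Y*(Ω₁)=(0.072199, -0.000000), Y(Ω₂)=(0.133819, 0.000000)
  term(m=+1) = (-0.069665, 0.197693)   from Y*(Ω₁)=(0.405003, -0.489319), Y(Ω₂)=(-0.309695, 0.113958)
  term(m=+2) = (0.030428, 0.024486)   from Y*(Ω₁)=(-0.089216, -0.468940), Y(Ω₂)=(-0.062304, 0.053033)
  term(m=+3) = (-0.061873, 0.038309)   from Y*(Ω₁)=(-0.173515, -0.095558), Y(Ω₂)=(0.180310, -0.320081)
  term(m=+4) = (-0.001295, -0.005913)   from Y*(Ω₁)=(-0.051832, 0.020463), Y(Ω₂)=(-0.017351, 0.107226)
  term(m=+5) = (-0.003530, -0.000437)   from Y*(Ω₁)=(-0.003533, 0.010828), Y(Ω₂)=(0.059643, 0.306539)
  term(m=+6) = (0.000345, -0.000693)   from Y*(Ω₁)=(0.000919, 0.001453), Y(Ω₂)=(-0.233250, -0.384953)
  term(m=+7) = (0.000040, 0.000041)   from Y*(Ω₁)=(0.000185, 0.000024), Y(Ω₂)=(0.237851, 0.189776)
  term(m=+8) = (-0.000001, 0.000001)   from Y*(Ω₁)=(0.000009, -0.000009), Y(Ω₂)=(-0.105653, -0.035112)
Σ over m = (-0.201442, -0.000000); ×(4π/17) → (-0.148905, -0.000000). Real part: -0.148905

-0.148905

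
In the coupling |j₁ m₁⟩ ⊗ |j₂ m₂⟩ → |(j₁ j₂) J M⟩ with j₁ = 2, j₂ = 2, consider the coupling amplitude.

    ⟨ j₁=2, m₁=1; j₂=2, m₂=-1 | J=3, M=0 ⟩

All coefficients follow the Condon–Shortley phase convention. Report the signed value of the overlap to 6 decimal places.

j₁+j₂−J=1  J+j₁−j₂=3  J−j₁+j₂=3  j₁+j₂+J+1=8
(j₁±m₁, j₂±m₂, J±M) = (3,1,1,3,3,3)
P² = 81/10
sum k=0..1:
  [0] +1/4 = 1/4
  [1] −1/36 = -1/36
S = 2/9
C² = P²·S² = 2/5 ; C = +0.632456

+√(2/5) ≈ +0.632456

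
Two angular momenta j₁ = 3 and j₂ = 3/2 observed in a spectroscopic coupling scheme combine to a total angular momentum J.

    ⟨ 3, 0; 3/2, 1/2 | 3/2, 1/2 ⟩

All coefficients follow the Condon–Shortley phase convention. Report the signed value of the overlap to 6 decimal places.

j₁+j₂−J=3  J+j₁−j₂=3  J−j₁+j₂=0  j₁+j₂+J+1=7
(j₁±m₁, j₂±m₂, J±M) = (3,3,2,1,2,1)
P² = 144/35
sum k=2..2:
  [2] +1/4 = 1/4
S = 1/4
C² = P²·S² = 9/35 ; C = +0.507093

+0.507093  (= +√(9/35))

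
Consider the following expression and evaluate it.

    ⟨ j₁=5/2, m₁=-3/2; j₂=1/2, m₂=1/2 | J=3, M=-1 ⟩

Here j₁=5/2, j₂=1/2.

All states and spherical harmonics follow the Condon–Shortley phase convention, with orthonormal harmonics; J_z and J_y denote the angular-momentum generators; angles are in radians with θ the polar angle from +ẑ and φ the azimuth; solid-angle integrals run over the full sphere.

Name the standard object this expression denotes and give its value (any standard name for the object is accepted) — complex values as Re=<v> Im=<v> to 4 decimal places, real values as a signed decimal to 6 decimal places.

Clebsch–Gordan coefficient, +√(1/3) ≈ +0.577350

This is a Clebsch–Gordan (vector-coupling) coefficient.
j₁+j₂−J=0  J+j₁−j₂=5  J−j₁+j₂=1  j₁+j₂+J+1=7
(j₁±m₁, j₂±m₂, J±M) = (1,4,1,0,2,4)
P² = 192
sum k=0..0:
  [0] +1/24 = 1/24
S = 1/24
C² = P²·S² = 1/3 ; C = +0.577350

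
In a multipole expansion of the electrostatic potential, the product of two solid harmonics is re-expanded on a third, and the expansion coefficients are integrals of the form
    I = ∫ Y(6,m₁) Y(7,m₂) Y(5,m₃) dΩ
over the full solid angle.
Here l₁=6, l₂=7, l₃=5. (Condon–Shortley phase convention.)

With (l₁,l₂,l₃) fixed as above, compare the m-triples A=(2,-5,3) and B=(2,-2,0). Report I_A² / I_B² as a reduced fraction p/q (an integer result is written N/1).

Shared (l₁,l₂,l₃)=(6,7,5): N and (l;000)² cancel in I_A²/I_B².
A: Δ = 8!·4!·6!/19! = 1/174594420; Racah Σ t=0..2: t=0:+1/46448640 t=1:−1/3628800 t=2:+1/4147200 = -1/77414400; ⇒ 3j(6 7 5; 2 -5 3)² = 3/41990, sgn -1
B: Δ = 8!·4!·6!/19! = 1/174594420; Racah Σ t=0..4: t=0:+1/116121600 t=1:−1/1451520 t=2:+1/207360 t=3:−1/207360 t=4:+1/1658880 = -1/12902400; ⇒ 3j(6 7 5; 2 -2 0)² = 27/1293292, sgn +1
I_A²/I_B² = (3/41990)/(27/1293292) = 154/45

154/45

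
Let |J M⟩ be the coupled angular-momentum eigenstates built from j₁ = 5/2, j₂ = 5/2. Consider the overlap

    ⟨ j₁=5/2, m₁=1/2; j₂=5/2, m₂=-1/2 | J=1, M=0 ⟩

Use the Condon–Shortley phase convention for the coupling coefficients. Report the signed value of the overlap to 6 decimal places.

+0.119523

√[3·4!1!1!/7! · 3!2!2!3!1!1!] = √(72/35)
  +(−1)^1/∏(1,3,1,1,0,0)! = -1/6  (running -1/6)
  +(−1)^2/∏(2,2,0,0,1,1)! = 1/4  (running 1/12)
⟨..|..⟩ = √(72/35)·(1/12) = +0.119523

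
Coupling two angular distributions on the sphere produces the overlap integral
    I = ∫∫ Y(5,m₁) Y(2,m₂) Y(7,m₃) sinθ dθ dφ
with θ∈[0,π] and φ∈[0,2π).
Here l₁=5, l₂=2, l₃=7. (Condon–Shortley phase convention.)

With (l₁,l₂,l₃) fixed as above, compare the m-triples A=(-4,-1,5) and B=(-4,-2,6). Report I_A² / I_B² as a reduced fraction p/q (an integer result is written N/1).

l's match ⇒ only the (l;m) 3-j factors differ between A and B.
A: triangle coeff Δ(5,2,7) = 1/15015; Σ_t [0,0]: t=0:+1/2177280 = 1/2177280; (3j)²=8/273 [(5 2 7; -4 -1 5)], sign=+1
B: triangle coeff Δ(5,2,7) = 1/15015; Σ_t [0,0]: t=0:+1/8709120 = 1/8709120; (3j)²=1/21 [(5 2 7; -4 -2 6)], sign=-1
I_A²/I_B² = (8/273)/(1/21) = 8/13

8/13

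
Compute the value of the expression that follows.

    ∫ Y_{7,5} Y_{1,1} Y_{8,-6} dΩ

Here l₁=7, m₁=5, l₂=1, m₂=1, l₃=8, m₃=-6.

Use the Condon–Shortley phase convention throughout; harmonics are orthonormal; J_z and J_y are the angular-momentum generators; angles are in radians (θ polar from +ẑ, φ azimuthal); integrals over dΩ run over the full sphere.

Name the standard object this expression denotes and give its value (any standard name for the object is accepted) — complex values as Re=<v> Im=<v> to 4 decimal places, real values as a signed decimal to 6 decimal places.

Gaunt coefficient, +0.291881

This is a Gaunt coefficient — the integral of a triple product of spherical harmonics over the sphere.
Rules hold: Σm=0, L=16 even, 6≤8≤8.
N = 15·3·17 = 765
Δ = 0!·14!·2!/17! = 1/2040
Racah Σ t=0..0: t=0:+1/25401600 = 1/25401600
⇒ 3j(7 1 8; 0 0 0)² = 8/255, sgn +1
Racah Σ t=0..0: t=0:+1/1916006400 = 1/1916006400
⇒ 3j(7 1 8; 5 1 -6)² = 91/2040, sgn +1
4πI² = N·(3j₀)²·(3jₘ)² = 91/85
I = +1·√(1.07059/4π) = 0.29188132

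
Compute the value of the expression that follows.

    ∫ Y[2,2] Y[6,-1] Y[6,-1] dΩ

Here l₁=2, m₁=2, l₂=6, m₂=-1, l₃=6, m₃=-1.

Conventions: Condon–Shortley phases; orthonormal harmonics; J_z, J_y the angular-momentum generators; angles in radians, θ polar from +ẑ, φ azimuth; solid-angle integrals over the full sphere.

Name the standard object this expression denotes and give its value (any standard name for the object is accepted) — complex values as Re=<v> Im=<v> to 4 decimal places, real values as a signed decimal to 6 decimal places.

This is a Gaunt coefficient — the integral of a triple product of spherical harmonics over the sphere.
m-sum 0 ✓  L=14 even ✓  4≤6≤8 ✓
Π(2lᵢ+1) = 5×13×13 = 845
triangle coeff Δ(2,6,6) = 1/90090
Σ_t [0,2]: t=0:+1/69120 t=1:−1/14400 t=2:+1/69120 = -7/172800
(3j)²=14/715 [(2 6 6; 0 0 0)], sign=-1
Σ_t [0,0]: t=0:+1/57600 = 1/57600
(3j)²=21/715 [(2 6 6; 2 -1 -1)], sign=-1
⇒ 4πI² = 294/605
I = (+1)√(294/605/(4π)) = 0.19664868

Gaunt coefficient, +0.196649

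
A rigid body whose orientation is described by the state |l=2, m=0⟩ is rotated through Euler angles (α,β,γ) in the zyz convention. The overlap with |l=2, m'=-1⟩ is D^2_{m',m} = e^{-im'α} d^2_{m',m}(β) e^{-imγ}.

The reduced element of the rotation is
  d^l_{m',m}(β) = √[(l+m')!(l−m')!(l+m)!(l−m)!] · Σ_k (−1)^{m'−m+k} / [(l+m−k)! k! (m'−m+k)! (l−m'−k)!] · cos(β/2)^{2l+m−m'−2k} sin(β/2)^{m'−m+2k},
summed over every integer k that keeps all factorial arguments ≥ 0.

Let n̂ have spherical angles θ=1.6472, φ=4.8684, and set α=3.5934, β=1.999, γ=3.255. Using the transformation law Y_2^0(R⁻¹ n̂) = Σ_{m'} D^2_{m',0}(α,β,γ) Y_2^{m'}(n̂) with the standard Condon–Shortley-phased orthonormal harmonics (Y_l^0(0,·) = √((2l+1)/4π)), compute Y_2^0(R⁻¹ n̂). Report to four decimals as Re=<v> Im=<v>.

Need the full column D^2_{m',0} for m'=−2..2 at α=3.5934, β=1.9990, γ=3.2550.
cos(β/2)=0.540723, sin(β/2)=0.841201
d^2_{-2,0}: single k=2 term ⇒ +0.506786;  D = +0.313586+0.398115i
d^2_{-1,0}: k∈[1..2] ⇒ +0.325761 -0.788405 = -0.462644;  D = +0.416222+0.201987i
d^2_{0,0}: k∈[0..2] ⇒ +0.085487 -0.827578 +0.500724 = -0.241367;  D = -0.241367+0.000000i
d^2_{1,0}: k∈[0..1] ⇒ -0.325761 +0.788405 = +0.462644;  D = -0.416222+0.201987i
d^2_{2,0}: single k=0 term ⇒ +0.506786;  D = +0.313586-0.398115i
Y_2^{m'}(θ=1.6472,φ=4.8684) and Σ D·Y over m':
  (+0.3136+0.3981i)·(-0.3655+0.1179i)  (+0.4162+0.2020i)·(-0.0091-0.0581i)  (-0.2414+0.0000i)·(-0.3099+0.0000i)  (-0.4162+0.2020i)·(+0.0091-0.0581i)  (+0.3136-0.3981i)·(-0.3655-0.1179i)
Y_2^0(R⁻¹ n̂) = -0.232433-0.000000i

Re=-0.2324 Im=0.0000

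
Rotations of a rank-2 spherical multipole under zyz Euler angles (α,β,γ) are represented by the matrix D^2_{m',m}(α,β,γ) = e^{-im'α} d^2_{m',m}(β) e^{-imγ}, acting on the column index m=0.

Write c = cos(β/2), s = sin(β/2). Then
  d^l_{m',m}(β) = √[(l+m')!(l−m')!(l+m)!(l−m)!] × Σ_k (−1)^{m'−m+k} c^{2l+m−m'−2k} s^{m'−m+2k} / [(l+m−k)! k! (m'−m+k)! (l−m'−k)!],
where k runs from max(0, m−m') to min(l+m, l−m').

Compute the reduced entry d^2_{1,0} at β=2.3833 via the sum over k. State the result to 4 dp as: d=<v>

d=0.6115

d^2_{1,0}(β=2.3833) via the finite sum:
Half-angle: c=0.370128, s=0.928981. N=√(6·1·2·2)=4.898979
Admissible k: 0..1 (factorial args all ≥0)
  k=0: (−1)^1·4.8990/(2)·0.3701^3·0.9290^1 = -0.115382
  k=1: (−1)^2·4.8990/(2)·0.3701^1·0.9290^3 = +0.726854
d^2_{1,0}(2.3833) = -0.115382 +0.726854 = +0.611473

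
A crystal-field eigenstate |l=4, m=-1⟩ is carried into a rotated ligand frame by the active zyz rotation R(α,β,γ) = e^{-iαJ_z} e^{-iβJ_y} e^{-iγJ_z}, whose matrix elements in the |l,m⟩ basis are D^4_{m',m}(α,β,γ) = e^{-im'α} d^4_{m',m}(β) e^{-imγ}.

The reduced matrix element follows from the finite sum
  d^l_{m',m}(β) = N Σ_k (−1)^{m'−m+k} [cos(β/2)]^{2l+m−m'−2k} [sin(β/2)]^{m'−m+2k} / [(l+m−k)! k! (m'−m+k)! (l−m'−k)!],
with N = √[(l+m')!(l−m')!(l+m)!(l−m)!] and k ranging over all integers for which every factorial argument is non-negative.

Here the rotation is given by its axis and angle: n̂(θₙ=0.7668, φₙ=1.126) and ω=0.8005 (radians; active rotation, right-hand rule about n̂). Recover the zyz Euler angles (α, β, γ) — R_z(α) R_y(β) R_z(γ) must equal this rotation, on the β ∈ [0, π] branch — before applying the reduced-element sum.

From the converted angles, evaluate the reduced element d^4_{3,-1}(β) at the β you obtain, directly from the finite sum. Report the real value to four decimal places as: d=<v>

d=0.0578

Axis–angle → zyz. n̂ = (sinθₙcosφₙ, sinθₙsinφₙ, cosθₙ) = (+0.298539, +0.626323, +0.720135), ω = 0.8005.
R = I cosω + sinω [n̂]ₓ + (1−cosω) n̂n̂ᵀ gives
  R = [+0.723411, -0.460066, +0.514796; +0.573621, +0.815465, -0.077304; -0.384233, +0.351221, +0.853820]
β = atan2(√(R₁₃²+R₂₃²), R₃₃) = 0.547516; α = atan2(R₂₃, R₁₃) mod 2π = 6.134134; γ = atan2(R₃₂, −R₃₁) mod 2π = 0.740541
d^4_{3,-1}(β=0.5475) via the finite sum:
With c≡cos(β/2)=0.962762 and s≡sin(β/2)=0.270352, N=[5040·1·6·120]^{1/2}=1904.940944
k∈{0,1} keeps every argument non-negative
  k=0: (−1)^4·1904.9409/(144)·0.9628^4·0.2704^4 = +0.060717
  k=1: (−1)^5·1904.9409/(240)·0.9628^2·0.2704^6 = -0.002873
d^4_{3,-1}(0.5475) = +0.060717 -0.002873 = +0.057844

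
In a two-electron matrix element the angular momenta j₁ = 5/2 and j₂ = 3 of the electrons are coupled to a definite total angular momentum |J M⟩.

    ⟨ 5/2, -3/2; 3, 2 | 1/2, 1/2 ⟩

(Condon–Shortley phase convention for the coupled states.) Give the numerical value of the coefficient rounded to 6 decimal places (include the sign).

triangle: 5!×0!×1!/7! = 120/5040
(j±m)!: 1!×4!×5!×1!×1!×0! = 2880
prefactor² = (2J+1)×Δ×N² = 960/7
  k=4: +1/(4!×1!×0!×1!×0!×0!) = 1/24
Σ = 1/24  ⇒  CG² = 960/7×(1/24)² = 5/21
CG = +√(5/21) = +0.487950

+0.487950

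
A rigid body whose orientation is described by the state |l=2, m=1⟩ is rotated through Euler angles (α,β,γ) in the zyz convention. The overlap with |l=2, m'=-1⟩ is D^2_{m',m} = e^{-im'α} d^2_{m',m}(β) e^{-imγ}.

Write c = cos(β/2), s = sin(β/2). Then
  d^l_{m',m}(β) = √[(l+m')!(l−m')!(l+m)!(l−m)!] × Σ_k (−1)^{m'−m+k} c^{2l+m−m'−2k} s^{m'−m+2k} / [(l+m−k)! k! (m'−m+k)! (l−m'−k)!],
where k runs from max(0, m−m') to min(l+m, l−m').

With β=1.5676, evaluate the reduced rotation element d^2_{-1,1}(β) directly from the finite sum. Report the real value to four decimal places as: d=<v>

d^2_{-1,1}(β=1.5676) via the finite sum:
c=cos(1.567600/2)=0.708236, s=sin(1.567600/2)=0.705976; N=√[1·6·6·1]=6.000000
Admissible k: 2..3 (factorial args all ≥0)
  k=2: (−1)^0·6.0000/(2)·0.7082^2·0.7060^2 = +0.749992
  k=3: (−1)^1·6.0000/(6)·0.7082^0·0.7060^4 = -0.248404
d^2_{-1,1}(1.5676) = +0.749992 -0.248404 = +0.501588

d=0.5016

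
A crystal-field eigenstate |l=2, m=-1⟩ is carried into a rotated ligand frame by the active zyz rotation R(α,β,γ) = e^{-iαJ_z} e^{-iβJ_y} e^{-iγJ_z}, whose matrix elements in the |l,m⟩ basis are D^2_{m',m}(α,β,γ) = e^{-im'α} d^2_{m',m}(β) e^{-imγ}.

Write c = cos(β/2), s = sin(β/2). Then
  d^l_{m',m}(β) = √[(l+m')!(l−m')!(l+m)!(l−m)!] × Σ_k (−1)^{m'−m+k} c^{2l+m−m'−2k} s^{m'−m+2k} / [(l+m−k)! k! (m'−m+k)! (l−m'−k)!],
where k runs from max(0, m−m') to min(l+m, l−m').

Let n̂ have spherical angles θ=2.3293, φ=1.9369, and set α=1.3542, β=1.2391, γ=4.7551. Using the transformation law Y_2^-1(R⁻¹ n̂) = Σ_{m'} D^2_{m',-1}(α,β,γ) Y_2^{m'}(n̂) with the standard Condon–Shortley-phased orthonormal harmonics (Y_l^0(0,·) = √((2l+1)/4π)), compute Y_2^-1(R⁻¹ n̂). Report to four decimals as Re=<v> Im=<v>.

Re=-0.0979 Im=-0.2330

Need the full column D^2_{m',-1} for m'=−2..2 at α=1.3542, β=1.2391, γ=4.7551.
cos(β/2)=0.814140, sin(β/2)=0.580669
d^2_{-2,-1}: single k=1 term ⇒ +0.626694;  D = +0.238541+0.579520i
d^2_{-1,-1}: k∈[0..1] ⇒ +0.439335 -0.670465 = -0.231130;  D = -0.227645+0.039988i
d^2_{0,-1}: k∈[0..1] ⇒ -0.767540 +0.390445 = -0.377095;  D = -0.016101+0.376751i
d^2_{1,-1}: k∈[0..1] ⇒ +0.670465 -0.113688 = +0.556777;  D = -0.538163-0.142764i
d^2_{2,-1}: single k=0 term ⇒ -0.318797;  D = +0.146054-0.283372i
Y_2^{m'}(θ=2.3293,φ=1.9369) and Σ D·Y over m':
  (+0.2385+0.5795i)·(-0.1514+0.1361i)  (-0.2276+0.0400i)·(+0.1381+0.3602i)  (-0.0161+0.3768i)·(+0.1323+0.0000i)  (-0.5382-0.1428i)·(-0.1381+0.3602i)  (+0.1461-0.2834i)·(-0.1514-0.1361i)
Y_2^-1(R⁻¹ n̂) = -0.097852-0.232986i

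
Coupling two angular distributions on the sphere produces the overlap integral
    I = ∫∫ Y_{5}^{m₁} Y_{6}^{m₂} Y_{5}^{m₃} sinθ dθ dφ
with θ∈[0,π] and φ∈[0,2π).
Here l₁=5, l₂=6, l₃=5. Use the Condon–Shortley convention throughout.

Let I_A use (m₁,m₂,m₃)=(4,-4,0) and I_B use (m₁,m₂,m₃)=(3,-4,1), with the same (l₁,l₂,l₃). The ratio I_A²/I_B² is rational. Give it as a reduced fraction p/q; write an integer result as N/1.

Same 5,6,5: normalisation and zero-m 3j drop out of the ratio.
A: Δ: 6! 4! 6! / 17! → 1/28588560; sum: t=0:+1/207360 t=1:−1/345600 = 1/518400; 3j²(5 6 5; 4 -4 0) = Δ·Π!·Σ² = 12/2431  (sign -1)
B: Δ: 6! 4! 6! / 17! → 1/28588560; sum: t=0:+1/138240 t=1:−1/86400 t=2:+1/829440 = -13/4147200; 3j²(5 6 5; 3 -4 1) = Δ·Π!·Σ² = 13/3740  (sign -1)
I_A²/I_B² = (12/2431)/(13/3740) = 240/169

240/169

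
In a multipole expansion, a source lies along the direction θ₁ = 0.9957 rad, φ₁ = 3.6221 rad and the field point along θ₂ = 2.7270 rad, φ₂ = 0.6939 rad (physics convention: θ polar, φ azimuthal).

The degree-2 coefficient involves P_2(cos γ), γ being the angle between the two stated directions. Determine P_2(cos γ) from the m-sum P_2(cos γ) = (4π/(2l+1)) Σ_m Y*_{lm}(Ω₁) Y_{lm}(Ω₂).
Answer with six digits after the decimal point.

Term-by-term m-sum for l=2 (normalisation 4π/5 = 2.513274):
  [-2]  conj(Y_{2,-2})(Ω₁) = +0.155770+0.222976i ; Y_{2,-2}(Ω₂) = +0.011406-0.061631i ; Δ = +0.015519-0.007057i
  [-1]  conj(Y_{2,-1})(Ω₁) = -0.312678-0.162985i ; Y_{2,-1}(Ω₂) = -0.218966+0.182161i ; Δ = +0.098156-0.021270i
  [+0]  conj(Y_{2,0})(Ω₁) = -0.035471-0.000000i ; Y_{2,0}(Ω₂) = +0.477255+0.000000i ; Δ = -0.016929-0.000000i
  [+1]  conj(Y_{2,1})(Ω₁) = +0.312678-0.162985i ; Y_{2,1}(Ω₂) = +0.218966+0.182161i ; Δ = +0.098156+0.021270i
  [+2]  conj(Y_{2,2})(Ω₁) = +0.155770-0.222976i ; Y_{2,2}(Ω₂) = +0.011406+0.061631i ; Δ = +0.015519+0.007057i
Accumulated sum +0.210420+0.000000i; after 4π/(2l+1) scaling, +0.528844+0.000000i ⇒ P_2 = 0.528844

0.528844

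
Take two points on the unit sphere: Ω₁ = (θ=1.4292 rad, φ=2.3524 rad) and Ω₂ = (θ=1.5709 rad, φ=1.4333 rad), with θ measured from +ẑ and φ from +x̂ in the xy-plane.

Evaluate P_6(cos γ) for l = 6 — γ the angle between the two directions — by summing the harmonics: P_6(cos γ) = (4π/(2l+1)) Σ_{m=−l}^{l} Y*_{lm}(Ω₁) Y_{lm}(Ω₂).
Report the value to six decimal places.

Expand P_6 via completeness: Σ_{m} conj(Y_{6,m}) at Ω₁ times Y_{6,m} at Ω₂ —
  m=-6: (+0.010353+0.454674i) × (-0.327808-0.354841i) = +0.157943-0.152720i  (running Σ = +0.157943-0.152720i)
  m=-5: (+0.155761-0.161786i) × (-0.000110+0.000134i) = +0.000005+0.000039i  (running Σ = +0.157948-0.152681i)
  m=-4: (+0.267601-0.004062i) × (-0.304167-0.186481i) = -0.082153-0.048667i  (running Σ = +0.075795-0.201348i)
  m=-3: (-0.177377-0.173384i) × (-0.000081+0.000186i) = +0.000047-0.000019i  (running Σ = +0.075841-0.201367i)
  m=-2: (-0.001586-0.208949i) × (-0.313458-0.088439i) = -0.017982+0.065637i  (running Σ = +0.057859-0.135730i)
  m=-1: (-0.179030+0.180393i) × (-0.000029+0.000212i) = -0.000033-0.000043i  (running Σ = +0.057826-0.135773i)
  m=0: (-0.192739-0.000000i) × (-0.317846+0.000000i) = +0.061261+0.000000i  (running Σ = +0.119087-0.135773i)
  m=1: (+0.179030+0.180393i) × (+0.000029+0.000212i) = -0.000033+0.000043i  (running Σ = +0.119054-0.135730i)
  m=2: (-0.001586+0.208949i) × (-0.313458+0.088439i) = -0.017982-0.065637i  (running Σ = +0.101072-0.201367i)
  m=3: (+0.177377-0.173384i) × (+0.000081+0.000186i) = +0.000047+0.000019i  (running Σ = +0.101119-0.201348i)
  m=4: (+0.267601+0.004062i) × (-0.304167+0.186481i) = -0.082153+0.048667i  (running Σ = +0.018966-0.152681i)
  m=5: (-0.155761-0.161786i) × (+0.000110+0.000134i) = +0.000005-0.000039i  (running Σ = +0.018970-0.152720i)
  m=6: (+0.010353-0.454674i) × (-0.327808+0.354841i) = +0.157943+0.152720i  (running Σ = +0.176913+0.000000i)
Accumulated sum +0.176913+0.000000i; after 4π/(2l+1) scaling, +0.171012+0.000000i ⇒ P_6 = 0.171012

0.171012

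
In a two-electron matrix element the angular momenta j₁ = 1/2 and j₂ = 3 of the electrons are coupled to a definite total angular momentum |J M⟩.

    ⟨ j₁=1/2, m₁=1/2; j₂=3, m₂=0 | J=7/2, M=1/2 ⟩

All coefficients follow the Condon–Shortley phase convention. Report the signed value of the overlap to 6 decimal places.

+√(4/7) ≈ +0.755929

√[8·0!1!6!/8! · 1!0!3!3!4!3!] = √(5184/7)
  +(−1)^0/∏(0,0,0,3,1,3)! = 1/36  (running 1/36)
⟨..|..⟩ = √(5184/7)·(1/36) = +0.755929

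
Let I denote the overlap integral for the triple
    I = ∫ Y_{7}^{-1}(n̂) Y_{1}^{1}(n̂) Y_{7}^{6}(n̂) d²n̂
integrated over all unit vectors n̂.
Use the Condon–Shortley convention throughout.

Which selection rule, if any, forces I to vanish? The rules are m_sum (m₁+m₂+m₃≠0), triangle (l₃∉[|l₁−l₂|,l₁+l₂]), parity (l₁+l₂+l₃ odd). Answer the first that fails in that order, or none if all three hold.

Σmᵢ = 6  ✗
l₃∈[|l₁−l₂|,l₁+l₂]=[6,8], have l₃=7
Σlᵢ = 15 ⇒ odd

m_sum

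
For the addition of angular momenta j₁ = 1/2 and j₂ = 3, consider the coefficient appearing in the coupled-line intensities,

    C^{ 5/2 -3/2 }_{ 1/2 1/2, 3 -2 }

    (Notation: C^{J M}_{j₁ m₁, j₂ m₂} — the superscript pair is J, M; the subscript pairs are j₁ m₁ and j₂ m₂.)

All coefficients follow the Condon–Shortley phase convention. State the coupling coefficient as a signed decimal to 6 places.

√[6·1!0!5!/7! · 1!0!1!5!1!4!] = √(2880/7)
  +(−1)^0/∏(0,1,0,1,0,4)! = 1/24  (running 1/24)
⟨..|..⟩ = √(2880/7)·(1/24) = +0.845154

+0.845154  (= +√(5/7))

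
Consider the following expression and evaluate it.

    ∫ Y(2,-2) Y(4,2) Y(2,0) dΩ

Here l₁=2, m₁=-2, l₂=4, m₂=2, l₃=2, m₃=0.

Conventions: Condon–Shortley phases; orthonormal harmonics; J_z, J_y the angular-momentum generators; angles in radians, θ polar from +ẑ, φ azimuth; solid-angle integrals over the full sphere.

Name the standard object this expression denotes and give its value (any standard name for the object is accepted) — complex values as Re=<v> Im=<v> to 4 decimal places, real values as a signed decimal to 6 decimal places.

This is a Gaunt coefficient — the integral of a triple product of spherical harmonics over the sphere.
Rules hold: Σm=0, L=8 even, 2≤2≤6.
N = 5·9·5 = 225
Δ = 4!·0!·4!/9! = 1/630
Racah Σ t=2..2: t=2:+1/16 = 1/16
⇒ 3j(2 4 2; 0 0 0)² = 2/35, sgn +1
Racah Σ t=4..4: t=4:+1/96 = 1/96
⇒ 3j(2 4 2; -2 2 0)² = 1/42, sgn +1
4πI² = N·(3j₀)²·(3jₘ)² = 15/49
I = +1·√(0.306122/4π) = 0.15607835

Gaunt coefficient, +0.156078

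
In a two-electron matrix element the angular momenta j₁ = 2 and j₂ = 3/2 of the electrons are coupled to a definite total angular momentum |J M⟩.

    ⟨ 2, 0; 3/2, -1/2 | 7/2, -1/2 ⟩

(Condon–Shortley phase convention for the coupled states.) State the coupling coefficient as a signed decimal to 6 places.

+0.717137  (= +√(18/35))

√[8·0!4!3!/8! · 2!2!1!2!3!4!] = √(1152/35)
  +(−1)^0/∏(0,0,2,1,2,2)! = 1/8  (running 1/8)
⟨..|..⟩ = √(1152/35)·(1/8) = +0.717137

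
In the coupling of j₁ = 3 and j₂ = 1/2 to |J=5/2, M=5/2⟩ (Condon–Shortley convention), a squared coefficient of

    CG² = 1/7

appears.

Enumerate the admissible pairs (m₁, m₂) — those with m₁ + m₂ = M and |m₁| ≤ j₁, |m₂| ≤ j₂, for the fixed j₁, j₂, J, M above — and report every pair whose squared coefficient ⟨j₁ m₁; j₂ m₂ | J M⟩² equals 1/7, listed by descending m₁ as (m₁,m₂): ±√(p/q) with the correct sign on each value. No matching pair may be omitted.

(2,1/2): −√(1/7)

Admissible pairs with m₁+m₂ = M = 5/2: (2,1/2), (3,-1/2)
  (m₁,m₂)=(3,-1/2): CG² = 6/7, CG = +√(6/7)
  (m₁,m₂)=(2,1/2): CG² = 1/7, CG = −√(1/7)   ← matches the target
Pairs with CG² = 1/7: (2,1/2): −√(1/7)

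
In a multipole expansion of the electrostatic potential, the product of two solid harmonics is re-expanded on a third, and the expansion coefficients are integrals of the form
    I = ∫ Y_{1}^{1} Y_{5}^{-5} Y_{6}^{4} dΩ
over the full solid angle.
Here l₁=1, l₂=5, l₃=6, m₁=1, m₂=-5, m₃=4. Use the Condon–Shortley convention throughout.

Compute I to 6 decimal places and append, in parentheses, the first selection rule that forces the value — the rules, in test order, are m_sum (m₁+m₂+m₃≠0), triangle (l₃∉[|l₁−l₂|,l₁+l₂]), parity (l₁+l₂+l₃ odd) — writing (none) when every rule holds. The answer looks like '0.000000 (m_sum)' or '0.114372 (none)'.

0.040859 (none)

Rules hold: Σm=0, L=12 even, 4≤6≤6.
N = 3·11·13 = 429
Δ = 0!·2!·10!/13! = 1/858
Racah Σ t=0..0: t=0:+1/14400 = 1/14400
⇒ 3j(1 5 6; 0 0 0)² = 6/143, sgn +1
Racah Σ t=0..0: t=0:+1/7257600 = 1/7257600
⇒ 3j(1 5 6; 1 -5 4)² = 1/858, sgn +1
4πI² = N·(3j₀)²·(3jₘ)² = 3/143
I = +1·√(0.020979/4π) = 0.04085899
No selection rule forces the value: the integral is nonzero (none).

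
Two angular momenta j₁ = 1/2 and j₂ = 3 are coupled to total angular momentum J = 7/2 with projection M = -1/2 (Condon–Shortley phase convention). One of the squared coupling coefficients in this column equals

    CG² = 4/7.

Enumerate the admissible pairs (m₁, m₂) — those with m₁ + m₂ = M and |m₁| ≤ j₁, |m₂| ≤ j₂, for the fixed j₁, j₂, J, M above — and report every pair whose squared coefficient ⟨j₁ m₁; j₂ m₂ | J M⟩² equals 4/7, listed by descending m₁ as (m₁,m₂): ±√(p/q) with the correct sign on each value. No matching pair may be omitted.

(-1/2,0): +√(4/7)

Admissible pairs with m₁+m₂ = M = -1/2: (-1/2,0), (1/2,-1)
  (m₁,m₂)=(1/2,-1): CG² = 3/7, CG = +√(3/7)
  (m₁,m₂)=(-1/2,0): CG² = 4/7, CG = +√(4/7)   ← matches the target
Pairs with CG² = 4/7: (-1/2,0): +√(4/7)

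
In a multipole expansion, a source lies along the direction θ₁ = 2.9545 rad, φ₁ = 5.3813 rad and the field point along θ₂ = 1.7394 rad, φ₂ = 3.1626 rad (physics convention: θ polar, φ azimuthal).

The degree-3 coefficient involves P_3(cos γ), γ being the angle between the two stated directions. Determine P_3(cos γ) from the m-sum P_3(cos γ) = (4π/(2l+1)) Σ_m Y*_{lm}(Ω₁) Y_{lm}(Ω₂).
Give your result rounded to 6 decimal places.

-0.080922

Addition theorem: P_3(cos γ) = (4π/7) Σ_m Y*_{lm}(Ω₁) Y_{lm}(Ω₂), m = −3…3:
  m=-3: (-0.00243 - 0.00113j) × (-0.39893 + 0.02517j) = 0.00100 + 0.00039j  (running Σ = 0.00100 + 0.00039j)
  m=-2: (0.00802 + 0.03380j) × (-0.16652 + 0.00700j) = -0.00157 - 0.00557j  (running Σ = -0.00057 - 0.00518j)
  m=-1: (0.14266 - 0.18047j) × (0.27368 - 0.00575j) = 0.03801 - 0.05021j  (running Σ = 0.03743 - 0.05539j)
  m=0: (-0.66990 + 0.00000j) × (0.17905 + 0.00000j) = -0.11994 + 0.00000j  (running Σ = -0.08251 - 0.05539j)
  m=1: (-0.14266 - 0.18047j) × (-0.27368 - 0.00575j) = 0.03801 + 0.05021j  (running Σ = -0.04450 - 0.00518j)
  m=2: (0.00802 - 0.03380j) × (-0.16652 - 0.00700j) = -0.00157 + 0.00557j  (running Σ = -0.04608 + 0.00039j)
  m=3: (0.00243 - 0.00113j) × (0.39893 + 0.02517j) = 0.00100 - 0.00039j  (running Σ = -0.04508 - 0.00000j)
Σ over m = -0.04508 - 0.00000j; ×(4π/7) → -0.08092 - 0.00000j. Real part: -0.080922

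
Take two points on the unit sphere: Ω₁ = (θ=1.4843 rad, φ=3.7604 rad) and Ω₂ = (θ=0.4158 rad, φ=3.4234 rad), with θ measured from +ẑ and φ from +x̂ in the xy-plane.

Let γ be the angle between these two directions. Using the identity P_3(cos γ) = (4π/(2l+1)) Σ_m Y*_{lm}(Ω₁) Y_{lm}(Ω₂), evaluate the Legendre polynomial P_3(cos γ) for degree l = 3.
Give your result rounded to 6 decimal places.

-0.446759

Term-by-term m-sum for l=3 (normalisation 4π/7 = 1.795196):
  [-3]  conj(Y_{3,-3})(Ω₁) = (0.116243, -0.395847) ; Y_{3,-3}(Ω₂) = (-0.018241, 0.020574) ; Δ = (0.006024, 0.009612)
  [-2]  conj(Y_{3,-2})(Ω₁) = (0.028659, 0.082810) ; Y_{3,-2}(Ω₂) = (0.128940, -0.081490) ; Δ = (0.010443, 0.008342)
  [-1]  conj(Y_{3,-1})(Ω₁) = (0.252482, 0.179795) ; Y_{3,-1}(Ω₂) = (-0.399272, 0.115594) ; Δ = (-0.121593, -0.042602)
  [+0]  conj(Y_{3,0})(Ω₁) = (-0.095511, -0.000000) ; Y_{3,0}(Ω₂) = (0.404273, 0.000000) ; Δ = (-0.038613, -0.000000)
  [+1]  conj(Y_{3,1})(Ω₁) = (-0.252482, 0.179795) ; Y_{3,1}(Ω₂) = (0.399272, 0.115594) ; Δ = (-0.121593, 0.042602)
  [+2]  conj(Y_{3,2})(Ω₁) = (0.028659, -0.082810) ; Y_{3,2}(Ω₂) = (0.128940, 0.081490) ; Δ = (0.010443, -0.008342)
  [+3]  conj(Y_{3,3})(Ω₁) = (-0.116243, -0.395847) ; Y_{3,3}(Ω₂) = (0.018241, 0.020574) ; Δ = (0.006024, -0.009612)
Accumulated sum (-0.248864, 0.000000); after 4π/(2l+1) scaling, (-0.446759, 0.000000) ⇒ P_3 = -0.446759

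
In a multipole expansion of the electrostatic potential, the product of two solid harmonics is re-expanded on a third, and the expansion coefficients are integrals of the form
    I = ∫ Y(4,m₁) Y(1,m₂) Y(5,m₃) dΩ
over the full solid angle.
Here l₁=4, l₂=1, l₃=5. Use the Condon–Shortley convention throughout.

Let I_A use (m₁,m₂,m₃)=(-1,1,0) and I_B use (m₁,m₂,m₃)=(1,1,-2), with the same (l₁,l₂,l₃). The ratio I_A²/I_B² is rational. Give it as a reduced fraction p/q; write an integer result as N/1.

10/21

Same 4,1,5: normalisation and zero-m 3j drop out of the ratio.
A: Δ: 0! 8! 2! / 11! → 1/495; sum: t=0:+1/1440 = 1/1440; 3j²(4 1 5; -1 1 0) = Δ·Π!·Σ² = 2/99  (sign -1)
B: Δ: 0! 8! 2! / 11! → 1/495; sum: t=0:+1/1440 = 1/1440; 3j²(4 1 5; 1 1 -2) = Δ·Π!·Σ² = 7/165  (sign -1)
I_A²/I_B² = (2/99)/(7/165) = 10/21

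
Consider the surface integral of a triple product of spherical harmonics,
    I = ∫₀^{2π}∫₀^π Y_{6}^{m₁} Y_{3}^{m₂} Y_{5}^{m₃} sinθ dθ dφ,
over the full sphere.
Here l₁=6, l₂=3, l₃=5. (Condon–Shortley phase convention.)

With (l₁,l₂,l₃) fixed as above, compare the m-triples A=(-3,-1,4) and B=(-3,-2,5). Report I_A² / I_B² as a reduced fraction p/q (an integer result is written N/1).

Shared (l₁,l₂,l₃)=(6,3,5): N and (l;000)² cancel in I_A²/I_B².
A: Δ = 4!·8!·2!/15! = 1/675675; Racah Σ t=1..2: t=1:−1/241920 t=2:+1/40320 = 1/48384; ⇒ 3j(6 3 5; -3 -1 4)² = 24/1001, sgn -1
B: Δ = 4!·8!·2!/15! = 1/675675; Racah Σ t=1..1: t=1:−1/483840 = -1/483840; ⇒ 3j(6 3 5; -3 -2 5)² = 6/1001, sgn -1
I_A²/I_B² = (24/1001)/(6/1001) = 4/1

4/1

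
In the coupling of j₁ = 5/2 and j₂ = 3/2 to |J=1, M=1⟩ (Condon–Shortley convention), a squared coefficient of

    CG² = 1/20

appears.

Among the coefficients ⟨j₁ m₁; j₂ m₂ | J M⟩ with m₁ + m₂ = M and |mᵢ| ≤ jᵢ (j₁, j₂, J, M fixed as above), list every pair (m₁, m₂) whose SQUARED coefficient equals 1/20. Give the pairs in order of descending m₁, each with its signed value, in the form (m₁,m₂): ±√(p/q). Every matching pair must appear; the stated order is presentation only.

Admissible pairs with m₁+m₂ = M = 1: (-1/2,3/2), (1/2,1/2), (3/2,-1/2), (5/2,-3/2)
  (m₁,m₂)=(5/2,-3/2): CG² = 1/2, CG = +√(1/2)
  (m₁,m₂)=(3/2,-1/2): CG² = 3/10, CG = −√(3/10)
  (m₁,m₂)=(1/2,1/2): CG² = 3/20, CG = +√(3/20)
  (m₁,m₂)=(-1/2,3/2): CG² = 1/20, CG = −√(1/20)   ← matches the target
Pairs with CG² = 1/20: (-1/2,3/2): −√(1/20)

(-1/2,3/2): −√(1/20)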